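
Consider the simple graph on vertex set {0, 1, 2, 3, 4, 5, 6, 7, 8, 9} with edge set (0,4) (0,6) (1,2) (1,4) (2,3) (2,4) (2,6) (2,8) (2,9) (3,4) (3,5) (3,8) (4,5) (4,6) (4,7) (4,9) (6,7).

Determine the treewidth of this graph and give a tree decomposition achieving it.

Treewidth 2.
Bags: B1 = {2, 4, 6}  B2 = {0, 4, 6}  B3 = {2, 3, 4}  B4 = {1, 2, 4}  B5 = {4, 6, 7}  B6 = {2, 3, 8}  B7 = {3, 4, 5}  B8 = {2, 4, 9}
Tree: B1–B2, B1–B3, B3–B4, B1–B5, B3–B6, B3–B7, B4–B8

The largest bag has 3 vertices, giving width 2; this decomposition certifies tw(G) ≤ 2. Conversely, {2, 3, 8} is a clique of size 3, and the vertices of any clique must share a bag in every tree decomposition; so some bag has ≥ 3 vertices and tw(G) ≥ 2. Combining the bounds, tw(G) = 2.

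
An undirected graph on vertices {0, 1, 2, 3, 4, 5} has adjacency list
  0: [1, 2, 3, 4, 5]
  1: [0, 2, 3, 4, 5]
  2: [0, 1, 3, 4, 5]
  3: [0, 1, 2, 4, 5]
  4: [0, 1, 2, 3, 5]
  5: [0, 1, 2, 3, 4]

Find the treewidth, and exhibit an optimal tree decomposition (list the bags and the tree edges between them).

Treewidth 5.
One optimal decomposition is:
Bags: B1 = {0, 1, 2, 3, 4, 5}
Tree: (single bag)

With just one bag of size 6, the width is 6 − 1 = 5, so tw(G) ≤ 5. Conversely, {0, 1, 2, 3, 4, 5} is a clique of size 6, and the vertices of any clique must share a bag in every tree decomposition; so some bag has ≥ 6 vertices and tw(G) ≥ 5. Therefore the treewidth is 5.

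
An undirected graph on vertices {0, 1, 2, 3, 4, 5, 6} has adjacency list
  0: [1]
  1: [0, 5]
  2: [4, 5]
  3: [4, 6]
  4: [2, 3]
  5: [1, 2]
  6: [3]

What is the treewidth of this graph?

A width-1 tree decomposition is:
Bags: B1 = {3, 6}  B2 = {3, 4}  B3 = {2, 4}  B4 = {2, 5}  B5 = {1, 5}  B6 = {0, 1}
Tree: B1–B2, B2–B3, B3–B4, B4–B5, B5–B6
Each bag holds 2 vertices, so the decomposition has width 1, which upper-bounds the treewidth. Any graph with an edge has treewidth ≥ 1, and G has the edge 6–3. Therefore the treewidth is 1.

1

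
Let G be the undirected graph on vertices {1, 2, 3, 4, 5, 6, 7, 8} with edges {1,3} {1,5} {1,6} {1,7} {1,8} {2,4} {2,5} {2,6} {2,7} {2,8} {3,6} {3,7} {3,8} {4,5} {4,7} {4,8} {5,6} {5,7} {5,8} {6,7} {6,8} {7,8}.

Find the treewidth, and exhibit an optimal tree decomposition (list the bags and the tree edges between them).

Each bag holds 5 vertices, so the decomposition has width 4, which upper-bounds the treewidth. On the other hand G contains the 5-clique {1, 3, 6, 7, 8}. A clique must lie in a single bag of any decomposition, so no decomposition can have width below 4. The upper and lower bounds meet at 4, so that is the treewidth.

Treewidth 4.
Bags: B1 = {2, 5, 6, 7, 8}  B2 = {1, 5, 6, 7, 8}  B3 = {1, 3, 6, 7, 8}  B4 = {2, 4, 5, 7, 8}
Tree: B1–B2, B2–B3, B1–B4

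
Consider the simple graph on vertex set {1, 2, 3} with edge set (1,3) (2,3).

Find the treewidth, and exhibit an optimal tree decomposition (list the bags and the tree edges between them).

Treewidth 1.
One such decomposition:
Bags: B1 = {1, 3}  B2 = {2, 3}
Tree: B1–B2

Each bag holds 2 vertices, so the decomposition has width 1, which upper-bounds the treewidth. Any graph with an edge has treewidth ≥ 1, and G has the edge 3–1. Combining the bounds, tw(G) = 1.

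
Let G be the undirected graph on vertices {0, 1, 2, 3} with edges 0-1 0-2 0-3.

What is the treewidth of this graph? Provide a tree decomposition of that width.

Treewidth 1.
One optimal decomposition is:
Bags: B1 = {0, 2}  B2 = {0, 3}  B3 = {0, 1}
Tree: B1–B2, B1–B3

Every bag has size at most 2, so the width is 2 − 1 = 1 and tw(G) ≤ 1. Since G has at least one edge (e.g. 2–0), it is not an edgeless graph, so tw(G) ≥ 1. Therefore the treewidth is 1.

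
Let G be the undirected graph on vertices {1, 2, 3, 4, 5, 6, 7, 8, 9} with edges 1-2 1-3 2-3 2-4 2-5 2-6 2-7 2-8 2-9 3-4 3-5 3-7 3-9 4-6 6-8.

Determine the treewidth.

A width-2 tree decomposition is:
Bags: B1 = {2, 3, 5}  B2 = {2, 3, 9}  B3 = {1, 2, 3}  B4 = {2, 3, 4}  B5 = {2, 4, 6}  B6 = {2, 6, 8}  B7 = {2, 3, 7}
Tree: B1–B2, B2–B3, B3–B4, B4–B5, B5–B6, B3–B7
Each bag holds 3 vertices, so the decomposition has width 2, which upper-bounds the treewidth. Conversely, {2, 6, 8} is a clique of size 3, and the vertices of any clique must share a bag in every tree decomposition; so some bag has ≥ 3 vertices and tw(G) ≥ 2. Combining the bounds, tw(G) = 2.

2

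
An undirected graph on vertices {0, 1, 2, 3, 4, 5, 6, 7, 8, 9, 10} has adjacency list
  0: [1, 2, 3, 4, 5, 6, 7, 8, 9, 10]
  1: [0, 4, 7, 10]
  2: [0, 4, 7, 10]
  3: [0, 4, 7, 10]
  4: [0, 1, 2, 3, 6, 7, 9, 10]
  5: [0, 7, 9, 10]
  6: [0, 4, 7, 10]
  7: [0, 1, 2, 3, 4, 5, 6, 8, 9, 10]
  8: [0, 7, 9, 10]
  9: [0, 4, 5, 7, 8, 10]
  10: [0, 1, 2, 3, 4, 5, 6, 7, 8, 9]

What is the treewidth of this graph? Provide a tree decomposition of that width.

Treewidth 4.
Bags: B1 = {0, 5, 7, 9, 10}  B2 = {0, 7, 8, 9, 10}  B3 = {0, 4, 7, 9, 10}  B4 = {0, 3, 4, 7, 10}  B5 = {0, 4, 6, 7, 10}  B6 = {0, 1, 4, 7, 10}  B7 = {0, 2, 4, 7, 10}
Tree: B1–B2, B1–B3, B3–B4, B4–B5, B5–B6, B4–B7

Each bag holds 5 vertices, so the decomposition has width 4, which upper-bounds the treewidth. Conversely, {0, 7, 8, 9, 10} is a clique of size 5, and the vertices of any clique must share a bag in every tree decomposition; so some bag has ≥ 5 vertices and tw(G) ≥ 4. Combining the bounds, tw(G) = 4.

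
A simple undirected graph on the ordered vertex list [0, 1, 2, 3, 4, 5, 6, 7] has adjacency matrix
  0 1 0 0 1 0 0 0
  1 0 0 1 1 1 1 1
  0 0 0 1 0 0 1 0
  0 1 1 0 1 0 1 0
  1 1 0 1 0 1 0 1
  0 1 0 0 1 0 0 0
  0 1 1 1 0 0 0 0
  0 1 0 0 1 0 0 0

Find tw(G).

2

A width-2 tree decomposition is:
Bags: B1 = {1, 4, 7}  B2 = {1, 3, 4}  B3 = {1, 3, 6}  B4 = {0, 1, 4}  B5 = {1, 4, 5}  B6 = {2, 3, 6}
Tree: B1–B2, B2–B3, B2–B4, B4–B5, B3–B6
Each bag holds 3 vertices, so the decomposition has width 2, which upper-bounds the treewidth. For the lower bound, the 3 vertices {0, 1, 4} are pairwise adjacent, and any tree decomposition puts a clique entirely inside one bag — forcing width ≥ 2. The upper and lower bounds meet at 2, so that is the treewidth.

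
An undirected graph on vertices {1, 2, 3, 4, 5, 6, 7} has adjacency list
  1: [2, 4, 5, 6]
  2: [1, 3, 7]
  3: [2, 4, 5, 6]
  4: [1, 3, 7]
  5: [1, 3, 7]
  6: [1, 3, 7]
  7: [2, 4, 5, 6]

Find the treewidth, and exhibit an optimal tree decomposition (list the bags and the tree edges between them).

Each bag holds 4 vertices, so the decomposition has width 3, which upper-bounds the treewidth. For the lower bound: the 4 vertex sets {2,3}, {1,5}, {7}, {6} are disjoint, each induces a connected subgraph, and every pair is joined by at least one edge of G. Contracting each set to a single vertex therefore yields K_{4} as a minor, and since treewidth is minor-monotone, tw(G) ≥ tw(K_{4}) = 3. Combining the bounds, tw(G) = 3.

Treewidth 3.
One optimal decomposition is:
Bags: B1 = {1, 2, 3, 7}  B2 = {1, 3, 5, 7}  B3 = {1, 3, 6, 7}  B4 = {1, 3, 4, 7}
Tree: B1–B2, B2–B3, B3–B4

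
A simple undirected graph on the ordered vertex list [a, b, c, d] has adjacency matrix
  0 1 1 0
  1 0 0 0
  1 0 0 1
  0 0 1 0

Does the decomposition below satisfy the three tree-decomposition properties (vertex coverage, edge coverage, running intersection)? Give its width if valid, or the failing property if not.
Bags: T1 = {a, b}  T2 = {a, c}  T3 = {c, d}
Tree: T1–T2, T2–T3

Every vertex of G appears in some bag (union = {a, b, c, d}); every edge is covered by a bag; and for each vertex v the set of bags containing v is connected in the bag tree. The decomposition is therefore valid. The largest bag has 2 vertices, so the width is 1.

Yes; width 1.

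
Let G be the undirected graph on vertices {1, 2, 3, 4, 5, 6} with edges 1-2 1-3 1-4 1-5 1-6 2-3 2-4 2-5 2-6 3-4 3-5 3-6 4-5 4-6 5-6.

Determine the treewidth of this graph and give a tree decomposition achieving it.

Treewidth 5.
Bags: B1 = {1, 2, 3, 4, 5, 6}
Tree: (single bag)

With just one bag of size 6, the width is 6 − 1 = 5, so tw(G) ≤ 5. On the other hand G contains the 6-clique {1, 2, 3, 4, 5, 6}. A clique must lie in a single bag of any decomposition, so no decomposition can have width below 5. Combining the bounds, tw(G) = 5.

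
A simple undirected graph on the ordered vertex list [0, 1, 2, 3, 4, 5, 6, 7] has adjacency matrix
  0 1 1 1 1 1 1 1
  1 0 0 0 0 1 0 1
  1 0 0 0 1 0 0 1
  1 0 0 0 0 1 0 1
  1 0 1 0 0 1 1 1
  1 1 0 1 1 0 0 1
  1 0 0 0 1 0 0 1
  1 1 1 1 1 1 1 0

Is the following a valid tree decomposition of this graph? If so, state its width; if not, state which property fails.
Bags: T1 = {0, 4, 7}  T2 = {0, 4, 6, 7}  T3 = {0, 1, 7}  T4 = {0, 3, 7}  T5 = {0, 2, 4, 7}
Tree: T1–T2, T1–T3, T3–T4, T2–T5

A tree decomposition must satisfy three properties: every vertex lies in some bag; for every edge, both endpoints lie together in some bag; and for every vertex, the bags containing it form a connected subtree. Here vertex 5 appears in no bag, so the decomposition is invalid.

No — vertex 5 appears in no bag.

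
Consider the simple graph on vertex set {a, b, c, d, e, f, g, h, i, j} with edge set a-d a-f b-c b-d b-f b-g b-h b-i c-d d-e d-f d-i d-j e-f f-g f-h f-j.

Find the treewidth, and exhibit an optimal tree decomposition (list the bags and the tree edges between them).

Treewidth 2.
One optimal decomposition is:
Bags: B1 = {b, c, d}  B2 = {b, d, f}  B3 = {b, f, g}  B4 = {d, e, f}  B5 = {b, f, h}  B6 = {b, d, i}  B7 = {a, d, f}  B8 = {d, f, j}
Tree: B1–B2, B2–B3, B2–B4, B3–B5, B2–B6, B2–B7, B4–B8

Each bag holds 3 vertices, so the decomposition has width 2, which upper-bounds the treewidth. For the lower bound, the 3 vertices {b, c, d} are pairwise adjacent, and any tree decomposition puts a clique entirely inside one bag — forcing width ≥ 2. The upper and lower bounds meet at 2, so that is the treewidth.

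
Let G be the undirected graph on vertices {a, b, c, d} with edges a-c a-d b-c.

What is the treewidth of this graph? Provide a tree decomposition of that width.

Treewidth 1.
One optimal decomposition is:
Bags: B1 = {b, c}  B2 = {a, c}  B3 = {a, d}
Tree: B1–B2, B2–B3

Every bag has size at most 2, so the width is 2 − 1 = 1 and tw(G) ≤ 1. Since G has at least one edge (e.g. b–c), it is not an edgeless graph, so tw(G) ≥ 1. Hence tw(G) = 1 exactly.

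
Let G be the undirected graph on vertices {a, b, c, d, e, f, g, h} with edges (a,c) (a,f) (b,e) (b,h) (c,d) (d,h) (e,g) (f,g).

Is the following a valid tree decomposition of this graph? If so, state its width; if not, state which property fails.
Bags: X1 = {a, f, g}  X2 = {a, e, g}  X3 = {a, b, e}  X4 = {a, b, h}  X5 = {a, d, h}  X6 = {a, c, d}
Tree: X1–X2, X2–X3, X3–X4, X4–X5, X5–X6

Every vertex of G appears in some bag (union = {a, b, c, d, e, f, g, h}); every edge is covered by a bag; and for each vertex v the set of bags containing v is connected in the bag tree. The decomposition is therefore valid. The largest bag has 3 vertices, so the width is 2.

Yes; width 2.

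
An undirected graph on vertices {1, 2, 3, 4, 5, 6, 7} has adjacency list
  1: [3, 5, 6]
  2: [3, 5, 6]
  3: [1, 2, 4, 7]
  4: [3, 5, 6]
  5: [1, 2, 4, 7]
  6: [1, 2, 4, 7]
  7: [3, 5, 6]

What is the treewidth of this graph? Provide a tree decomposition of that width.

Each bag holds 4 vertices, so the decomposition has width 3, which upper-bounds the treewidth. For the lower bound: the 4 vertex sets {3,4}, {2,5}, {6}, {7} are disjoint, each induces a connected subgraph, and every pair is joined by at least one edge of G. Contracting each set to a single vertex therefore yields K_{4} as a minor, and since treewidth is minor-monotone, tw(G) ≥ tw(K_{4}) = 3. Hence tw(G) = 3 exactly.

Treewidth 3.
One such decomposition:
Bags: B1 = {3, 4, 5, 6}  B2 = {2, 3, 5, 6}  B3 = {3, 5, 6, 7}  B4 = {1, 3, 5, 6}
Tree: B1–B2, B2–B3, B3–B4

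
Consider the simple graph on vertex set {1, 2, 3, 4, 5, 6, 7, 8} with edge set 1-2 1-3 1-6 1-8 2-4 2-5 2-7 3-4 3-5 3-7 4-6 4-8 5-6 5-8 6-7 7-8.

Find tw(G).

4

A width-4 tree decomposition is:
Bags: B1 = {1, 4, 5, 6, 7}  B2 = {1, 2, 4, 5, 7}  B3 = {1, 3, 4, 5, 7}  B4 = {1, 4, 5, 7, 8}
Tree: B1–B2, B2–B3, B3–B4
The largest bag has 5 vertices, giving width 4; this decomposition certifies tw(G) ≤ 4. For the lower bound: the 5 vertex sets {4,6}, {1,2}, {3,7}, {5}, {8} are disjoint, each induces a connected subgraph, and every pair is joined by at least one edge of G. Contracting each set to a single vertex therefore yields K_{5} as a minor, and since treewidth is minor-monotone, tw(G) ≥ tw(K_{5}) = 4. Therefore the treewidth is 4.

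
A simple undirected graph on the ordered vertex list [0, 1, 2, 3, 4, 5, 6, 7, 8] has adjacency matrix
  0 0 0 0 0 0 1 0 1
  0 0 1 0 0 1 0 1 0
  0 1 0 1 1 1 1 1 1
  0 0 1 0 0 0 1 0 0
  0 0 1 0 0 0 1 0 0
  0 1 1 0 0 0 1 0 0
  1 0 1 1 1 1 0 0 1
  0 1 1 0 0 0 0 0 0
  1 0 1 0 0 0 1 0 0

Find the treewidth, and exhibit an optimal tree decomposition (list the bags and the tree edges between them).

Treewidth 2.
One optimal decomposition is:
Bags: B1 = {2, 3, 6}  B2 = {2, 5, 6}  B3 = {2, 4, 6}  B4 = {1, 2, 5}  B5 = {2, 6, 8}  B6 = {1, 2, 7}  B7 = {0, 6, 8}
Tree: B1–B2, B1–B3, B2–B4, B1–B5, B4–B6, B5–B7

Every bag has size at most 3, so the width is 3 − 1 = 2 and tw(G) ≤ 2. For the lower bound, the 3 vertices {0, 6, 8} are pairwise adjacent, and any tree decomposition puts a clique entirely inside one bag — forcing width ≥ 2. Combining the bounds, tw(G) = 2.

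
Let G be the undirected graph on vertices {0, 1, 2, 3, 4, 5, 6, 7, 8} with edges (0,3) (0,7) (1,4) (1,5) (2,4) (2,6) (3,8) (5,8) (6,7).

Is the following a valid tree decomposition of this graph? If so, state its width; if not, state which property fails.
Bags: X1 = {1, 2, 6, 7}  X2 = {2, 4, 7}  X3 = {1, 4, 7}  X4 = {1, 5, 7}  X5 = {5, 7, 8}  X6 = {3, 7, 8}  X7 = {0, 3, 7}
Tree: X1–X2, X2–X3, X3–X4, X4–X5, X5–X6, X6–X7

A tree decomposition must satisfy three properties: every vertex lies in some bag; for every edge, both endpoints lie together in some bag; and for every vertex, the bags containing it form a connected subtree. Here bags containing vertex 1 are not connected in the tree, so the decomposition is invalid.

No — bags containing vertex 1 are not connected in the tree.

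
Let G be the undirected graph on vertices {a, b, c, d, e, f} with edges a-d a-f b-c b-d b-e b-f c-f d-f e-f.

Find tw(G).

A width-2 tree decomposition is:
Bags: B1 = {b, e, f}  B2 = {b, d, f}  B3 = {b, c, f}  B4 = {a, d, f}
Tree: B1–B2, B2–B3, B2–B4
Each bag holds 3 vertices, so the decomposition has width 2, which upper-bounds the treewidth. On the other hand G contains the 3-clique {a, d, f}. A clique must lie in a single bag of any decomposition, so no decomposition can have width below 2. Therefore the treewidth is 2.

2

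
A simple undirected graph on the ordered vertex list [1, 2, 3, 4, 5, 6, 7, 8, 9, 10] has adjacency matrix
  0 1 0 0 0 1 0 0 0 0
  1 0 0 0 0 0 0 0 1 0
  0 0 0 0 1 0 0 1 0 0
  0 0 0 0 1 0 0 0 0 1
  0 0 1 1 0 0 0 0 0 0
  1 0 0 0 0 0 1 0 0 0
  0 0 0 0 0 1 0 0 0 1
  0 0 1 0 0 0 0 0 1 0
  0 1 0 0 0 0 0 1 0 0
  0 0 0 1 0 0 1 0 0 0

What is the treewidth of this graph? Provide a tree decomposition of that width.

Treewidth 2.
One optimal decomposition is:
Bags: B1 = {4, 7, 10}  B2 = {4, 6, 7}  B3 = {1, 4, 6}  B4 = {1, 2, 4}  B5 = {2, 4, 9}  B6 = {4, 8, 9}  B7 = {3, 4, 8}  B8 = {3, 4, 5}
Tree: B1–B2, B2–B3, B3–B4, B4–B5, B5–B6, B6–B7, B7–B8

The largest bag has 3 vertices, giving width 2; this decomposition certifies tw(G) ≤ 2. The edges 4–10–7–6–1–2–9–8–3–5–4 form a cycle, so G is not a tree and its treewidth is at least 2. Combining the bounds, tw(G) = 2.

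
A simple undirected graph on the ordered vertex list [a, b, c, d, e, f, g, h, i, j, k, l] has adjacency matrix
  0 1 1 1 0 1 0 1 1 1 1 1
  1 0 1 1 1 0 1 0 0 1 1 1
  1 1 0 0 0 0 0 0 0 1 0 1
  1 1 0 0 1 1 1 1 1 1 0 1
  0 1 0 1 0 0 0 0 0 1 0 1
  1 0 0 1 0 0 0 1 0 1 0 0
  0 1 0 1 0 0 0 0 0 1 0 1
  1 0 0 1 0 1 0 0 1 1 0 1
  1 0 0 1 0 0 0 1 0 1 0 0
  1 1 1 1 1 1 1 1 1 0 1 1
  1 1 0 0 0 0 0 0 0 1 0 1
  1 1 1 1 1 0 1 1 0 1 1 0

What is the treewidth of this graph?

4

A width-4 tree decomposition is:
Bags: B1 = {a, d, f, h, j}  B2 = {a, d, h, j, l}  B3 = {a, b, d, j, l}  B4 = {b, d, e, j, l}  B5 = {b, d, g, j, l}  B6 = {a, b, c, j, l}  B7 = {a, d, h, i, j}  B8 = {a, b, j, k, l}
Tree: B1–B2, B2–B3, B3–B4, B4–B5, B3–B6, B1–B7, B6–B8
Every bag has size at most 5, so the width is 5 − 1 = 4 and tw(G) ≤ 4. Conversely, {b, d, g, j, l} is a clique of size 5, and the vertices of any clique must share a bag in every tree decomposition; so some bag has ≥ 5 vertices and tw(G) ≥ 4. Combining the bounds, tw(G) = 4.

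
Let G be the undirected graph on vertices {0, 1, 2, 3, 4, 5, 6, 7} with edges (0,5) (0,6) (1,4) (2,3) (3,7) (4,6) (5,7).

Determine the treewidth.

1

A width-1 tree decomposition is:
Bags: B1 = {2, 3}  B2 = {3, 7}  B3 = {5, 7}  B4 = {0, 5}  B5 = {0, 6}  B6 = {4, 6}  B7 = {1, 4}
Tree: B1–B2, B2–B3, B3–B4, B4–B5, B5–B6, B6–B7
Each bag holds 2 vertices, so the decomposition has width 1, which upper-bounds the treewidth. G has an edge, so its treewidth is at least 1. Therefore the treewidth is 1.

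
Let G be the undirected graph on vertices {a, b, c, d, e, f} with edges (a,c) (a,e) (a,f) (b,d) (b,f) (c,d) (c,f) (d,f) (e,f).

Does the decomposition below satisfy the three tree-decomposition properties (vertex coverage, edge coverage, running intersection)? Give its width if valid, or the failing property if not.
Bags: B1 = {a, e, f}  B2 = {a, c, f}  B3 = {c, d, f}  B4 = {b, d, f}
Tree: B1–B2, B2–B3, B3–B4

Yes; width 2.

Vertex coverage: the bags together contain {a, b, c, d, e, f}, the full vertex set. Edge coverage: each edge of G has both endpoints in at least one bag. Running intersection: for every vertex, the bags containing it form a connected subtree. All three properties hold, so this is a valid tree decomposition of width max|bag| − 1 = 2, and hence tw(G) ≤ 2.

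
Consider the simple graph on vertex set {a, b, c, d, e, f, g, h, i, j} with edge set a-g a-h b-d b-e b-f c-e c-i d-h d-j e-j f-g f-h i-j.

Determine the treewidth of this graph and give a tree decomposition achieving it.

Treewidth 2.
One such decomposition:
Bags: B1 = {c, i, j}  B2 = {c, e, j}  B3 = {d, e, j}  B4 = {b, d, e}  B5 = {b, d, h}  B6 = {b, f, h}  B7 = {a, f, h}  B8 = {a, f, g}
Tree: B1–B2, B2–B3, B3–B4, B4–B5, B5–B6, B6–B7, B7–B8

Every bag has size at most 3, so the width is 3 − 1 = 2 and tw(G) ≤ 2. For the lower bound, G contains the cycle i–c–e–j–i, so G is not a forest; only forests have treewidth ≤ 1, hence tw(G) ≥ 2. Combining the bounds, tw(G) = 2.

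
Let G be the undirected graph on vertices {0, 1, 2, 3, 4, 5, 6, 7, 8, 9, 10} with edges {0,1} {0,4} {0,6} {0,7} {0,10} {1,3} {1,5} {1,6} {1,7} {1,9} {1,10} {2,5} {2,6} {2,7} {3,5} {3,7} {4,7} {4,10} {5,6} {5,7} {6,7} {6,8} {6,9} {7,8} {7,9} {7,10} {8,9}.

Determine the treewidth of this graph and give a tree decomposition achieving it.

The largest bag has 4 vertices, giving width 3; this decomposition certifies tw(G) ≤ 3. Conversely, {6, 7, 8, 9} is a clique of size 4, and the vertices of any clique must share a bag in every tree decomposition; so some bag has ≥ 4 vertices and tw(G) ≥ 3. Therefore the treewidth is 3.

Treewidth 3.
One optimal decomposition is:
Bags: B1 = {1, 5, 6, 7}  B2 = {0, 1, 6, 7}  B3 = {1, 6, 7, 9}  B4 = {0, 1, 7, 10}  B5 = {6, 7, 8, 9}  B6 = {1, 3, 5, 7}  B7 = {0, 4, 7, 10}  B8 = {2, 5, 6, 7}
Tree: B1–B2, B1–B3, B2–B4, B3–B5, B1–B6, B4–B7, B1–B8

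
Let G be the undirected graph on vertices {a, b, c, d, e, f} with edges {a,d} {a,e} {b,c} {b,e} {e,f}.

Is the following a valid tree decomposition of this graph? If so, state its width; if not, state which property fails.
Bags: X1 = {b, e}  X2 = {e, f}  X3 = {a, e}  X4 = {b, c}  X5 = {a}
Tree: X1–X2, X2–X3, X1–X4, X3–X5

A tree decomposition must satisfy three properties: every vertex lies in some bag; for every edge, both endpoints lie together in some bag; and for every vertex, the bags containing it form a connected subtree. Here vertex d appears in no bag, so the decomposition is invalid.

No — vertex d appears in no bag.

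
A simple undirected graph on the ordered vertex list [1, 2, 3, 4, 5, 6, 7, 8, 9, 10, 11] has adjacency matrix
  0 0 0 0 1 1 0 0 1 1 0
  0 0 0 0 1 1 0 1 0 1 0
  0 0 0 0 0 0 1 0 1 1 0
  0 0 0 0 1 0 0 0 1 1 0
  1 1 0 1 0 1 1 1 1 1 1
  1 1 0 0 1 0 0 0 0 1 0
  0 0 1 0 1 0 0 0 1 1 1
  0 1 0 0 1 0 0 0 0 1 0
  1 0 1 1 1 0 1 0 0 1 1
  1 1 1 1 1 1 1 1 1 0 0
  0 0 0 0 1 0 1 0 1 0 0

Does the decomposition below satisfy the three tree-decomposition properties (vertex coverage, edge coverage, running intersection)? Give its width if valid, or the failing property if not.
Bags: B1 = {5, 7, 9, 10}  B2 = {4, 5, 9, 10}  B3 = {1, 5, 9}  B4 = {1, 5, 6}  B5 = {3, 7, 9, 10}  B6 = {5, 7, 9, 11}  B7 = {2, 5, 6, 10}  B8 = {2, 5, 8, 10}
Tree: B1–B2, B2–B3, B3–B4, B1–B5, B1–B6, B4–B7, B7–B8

A tree decomposition must satisfy three properties: every vertex lies in some bag; for every edge, both endpoints lie together in some bag; and for every vertex, the bags containing it form a connected subtree. Here edge (10,1) lies in no bag, so the decomposition is invalid.

No — edge (10,1) lies in no bag.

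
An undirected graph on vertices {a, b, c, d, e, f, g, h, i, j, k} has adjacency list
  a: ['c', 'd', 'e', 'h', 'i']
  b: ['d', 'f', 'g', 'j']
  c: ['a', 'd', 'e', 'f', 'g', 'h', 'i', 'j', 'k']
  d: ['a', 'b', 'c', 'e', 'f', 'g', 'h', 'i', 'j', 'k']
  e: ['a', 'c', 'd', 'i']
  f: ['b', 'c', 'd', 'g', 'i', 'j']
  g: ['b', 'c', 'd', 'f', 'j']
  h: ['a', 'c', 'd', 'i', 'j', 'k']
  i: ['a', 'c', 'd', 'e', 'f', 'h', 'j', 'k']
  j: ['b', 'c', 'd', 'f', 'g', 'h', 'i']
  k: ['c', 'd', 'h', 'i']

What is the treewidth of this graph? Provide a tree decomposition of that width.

The largest bag has 5 vertices, giving width 4; this decomposition certifies tw(G) ≤ 4. For the lower bound, the 5 vertices {c, d, f, g, j} are pairwise adjacent, and any tree decomposition puts a clique entirely inside one bag — forcing width ≥ 4. Therefore the treewidth is 4.

Treewidth 4.
One such decomposition:
Bags: B1 = {c, d, f, g, j}  B2 = {b, d, f, g, j}  B3 = {c, d, f, i, j}  B4 = {c, d, h, i, j}  B5 = {a, c, d, h, i}  B6 = {c, d, h, i, k}  B7 = {a, c, d, e, i}
Tree: B1–B2, B1–B3, B3–B4, B4–B5, B5–B6, B5–B7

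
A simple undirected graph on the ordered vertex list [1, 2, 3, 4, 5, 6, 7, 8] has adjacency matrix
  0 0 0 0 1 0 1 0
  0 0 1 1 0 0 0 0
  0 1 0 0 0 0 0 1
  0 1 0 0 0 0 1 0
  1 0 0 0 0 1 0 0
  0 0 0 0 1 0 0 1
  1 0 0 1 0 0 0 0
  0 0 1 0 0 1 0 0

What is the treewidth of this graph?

2

A width-2 tree decomposition is:
Bags: B1 = {1, 4, 7}  B2 = {1, 4, 5}  B3 = {4, 5, 6}  B4 = {4, 6, 8}  B5 = {3, 4, 8}  B6 = {2, 3, 4}
Tree: B1–B2, B2–B3, B3–B4, B4–B5, B5–B6
Each bag holds 3 vertices, so the decomposition has width 2, which upper-bounds the treewidth. For the lower bound, G contains the cycle 4–7–1–5–6–8–3–2–4, so G is not a forest; only forests have treewidth ≤ 1, hence tw(G) ≥ 2. The upper and lower bounds meet at 2, so that is the treewidth.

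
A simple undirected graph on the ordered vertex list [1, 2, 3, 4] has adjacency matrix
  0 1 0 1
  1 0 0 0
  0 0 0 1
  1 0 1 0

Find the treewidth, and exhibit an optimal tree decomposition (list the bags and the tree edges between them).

The largest bag has 2 vertices, giving width 1; this decomposition certifies tw(G) ≤ 1. Any graph with an edge has treewidth ≥ 1, and G has the edge 3–4. Therefore the treewidth is 1.

Treewidth 1.
Bags: B1 = {3, 4}  B2 = {1, 4}  B3 = {1, 2}
Tree: B1–B2, B2–B3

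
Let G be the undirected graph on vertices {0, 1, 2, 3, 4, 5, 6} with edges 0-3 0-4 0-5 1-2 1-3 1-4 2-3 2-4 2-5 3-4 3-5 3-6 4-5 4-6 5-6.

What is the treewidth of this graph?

A width-3 tree decomposition is:
Bags: B1 = {2, 3, 4, 5}  B2 = {1, 2, 3, 4}  B3 = {3, 4, 5, 6}  B4 = {0, 3, 4, 5}
Tree: B1–B2, B1–B3, B1–B4
Each bag holds 4 vertices, so the decomposition has width 3, which upper-bounds the treewidth. For the lower bound, the 4 vertices {1, 2, 3, 4} are pairwise adjacent, and any tree decomposition puts a clique entirely inside one bag — forcing width ≥ 3. Combining the bounds, tw(G) = 3.

3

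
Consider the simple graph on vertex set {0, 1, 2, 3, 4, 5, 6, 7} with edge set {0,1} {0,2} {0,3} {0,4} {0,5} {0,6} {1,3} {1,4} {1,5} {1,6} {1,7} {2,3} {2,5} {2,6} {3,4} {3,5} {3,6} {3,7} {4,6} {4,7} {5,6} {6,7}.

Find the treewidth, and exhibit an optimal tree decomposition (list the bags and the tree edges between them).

Treewidth 4.
One optimal decomposition is:
Bags: B1 = {0, 1, 3, 4, 6}  B2 = {0, 1, 3, 5, 6}  B3 = {0, 2, 3, 5, 6}  B4 = {1, 3, 4, 6, 7}
Tree: B1–B2, B2–B3, B1–B4

The largest bag has 5 vertices, giving width 4; this decomposition certifies tw(G) ≤ 4. For the lower bound, the 5 vertices {0, 1, 3, 4, 6} are pairwise adjacent, and any tree decomposition puts a clique entirely inside one bag — forcing width ≥ 4. Combining the bounds, tw(G) = 4.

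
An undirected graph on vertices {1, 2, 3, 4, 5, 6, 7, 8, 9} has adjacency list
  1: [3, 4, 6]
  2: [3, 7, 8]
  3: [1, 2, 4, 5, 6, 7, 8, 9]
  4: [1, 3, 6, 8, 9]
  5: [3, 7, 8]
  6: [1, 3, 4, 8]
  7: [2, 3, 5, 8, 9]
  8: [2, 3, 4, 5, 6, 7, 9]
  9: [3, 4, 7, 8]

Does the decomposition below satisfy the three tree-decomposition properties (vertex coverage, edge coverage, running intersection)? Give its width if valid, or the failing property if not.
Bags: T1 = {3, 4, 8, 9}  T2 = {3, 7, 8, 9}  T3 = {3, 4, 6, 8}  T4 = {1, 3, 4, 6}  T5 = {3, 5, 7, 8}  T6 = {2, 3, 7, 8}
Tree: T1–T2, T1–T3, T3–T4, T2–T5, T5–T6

Yes; width 3.

Vertex coverage: the bags together contain {1, 2, 3, 4, 5, 6, 7, 8, 9}, the full vertex set. Edge coverage: each edge of G has both endpoints in at least one bag. Running intersection: for every vertex, the bags containing it form a connected subtree. All three properties hold, so this is a valid tree decomposition of width max|bag| − 1 = 3, and hence tw(G) ≤ 3.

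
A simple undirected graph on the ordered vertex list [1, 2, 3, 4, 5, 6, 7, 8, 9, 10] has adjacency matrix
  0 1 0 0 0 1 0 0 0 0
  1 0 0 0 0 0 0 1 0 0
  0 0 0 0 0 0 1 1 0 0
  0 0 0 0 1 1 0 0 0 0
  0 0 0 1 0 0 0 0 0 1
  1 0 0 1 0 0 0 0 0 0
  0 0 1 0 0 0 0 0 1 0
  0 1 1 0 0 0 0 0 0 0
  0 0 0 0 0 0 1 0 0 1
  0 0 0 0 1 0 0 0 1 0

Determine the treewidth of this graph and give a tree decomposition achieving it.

Treewidth 2.
Bags: B1 = {4, 5, 10}  B2 = {4, 9, 10}  B3 = {4, 7, 9}  B4 = {3, 4, 7}  B5 = {3, 4, 8}  B6 = {2, 4, 8}  B7 = {1, 2, 4}  B8 = {1, 4, 6}
Tree: B1–B2, B2–B3, B3–B4, B4–B5, B5–B6, B6–B7, B7–B8

Every bag has size at most 3, so the width is 3 − 1 = 2 and tw(G) ≤ 2. Since 4–5–10–9–7–3–8–2–1–6–4 is a cycle in G, G is not acyclic. Forests are exactly the graphs of treewidth ≤ 1, so tw(G) ≥ 2. Hence tw(G) = 2 exactly.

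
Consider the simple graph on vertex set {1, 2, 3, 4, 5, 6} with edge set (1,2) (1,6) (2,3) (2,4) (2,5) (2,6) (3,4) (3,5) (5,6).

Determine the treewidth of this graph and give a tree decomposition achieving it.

Each bag holds 3 vertices, so the decomposition has width 2, which upper-bounds the treewidth. On the other hand G contains the 3-clique {1, 2, 6}. A clique must lie in a single bag of any decomposition, so no decomposition can have width below 2. Therefore the treewidth is 2.

Treewidth 2.
One such decomposition:
Bags: B1 = {2, 3, 5}  B2 = {2, 5, 6}  B3 = {2, 3, 4}  B4 = {1, 2, 6}
Tree: B1–B2, B1–B3, B2–B4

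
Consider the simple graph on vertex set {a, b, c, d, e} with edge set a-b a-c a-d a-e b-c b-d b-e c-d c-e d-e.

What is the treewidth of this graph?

A width-4 tree decomposition is:
Bags: B1 = {a, b, c, d, e}
Tree: (single bag)
With just one bag of size 5, the width is 5 − 1 = 4, so tw(G) ≤ 4. Conversely, {a, b, c, d, e} is a clique of size 5, and the vertices of any clique must share a bag in every tree decomposition; so some bag has ≥ 5 vertices and tw(G) ≥ 4. Therefore the treewidth is 4.

4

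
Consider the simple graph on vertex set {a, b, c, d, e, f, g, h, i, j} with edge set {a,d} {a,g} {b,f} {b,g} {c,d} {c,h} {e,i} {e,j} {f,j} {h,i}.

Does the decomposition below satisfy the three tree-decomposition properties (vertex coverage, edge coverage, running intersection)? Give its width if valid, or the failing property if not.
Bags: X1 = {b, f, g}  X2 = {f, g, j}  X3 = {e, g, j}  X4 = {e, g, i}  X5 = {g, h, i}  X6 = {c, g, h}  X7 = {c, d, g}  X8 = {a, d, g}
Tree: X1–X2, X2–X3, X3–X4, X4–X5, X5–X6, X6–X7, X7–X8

Vertex coverage: the bags together contain {a, b, c, d, e, f, g, h, i, j}, the full vertex set. Edge coverage: each edge of G has both endpoints in at least one bag. Running intersection: for every vertex, the bags containing it form a connected subtree. All three properties hold, so this is a valid tree decomposition of width max|bag| − 1 = 2, and hence tw(G) ≤ 2.

Yes; width 2.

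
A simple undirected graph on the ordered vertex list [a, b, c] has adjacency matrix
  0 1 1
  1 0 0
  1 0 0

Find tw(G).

A width-1 tree decomposition is:
Bags: B1 = {a, c}  B2 = {a, b}
Tree: B1–B2
Every bag has size at most 2, so the width is 2 − 1 = 1 and tw(G) ≤ 1. G has an edge, so its treewidth is at least 1. Hence tw(G) = 1 exactly.

1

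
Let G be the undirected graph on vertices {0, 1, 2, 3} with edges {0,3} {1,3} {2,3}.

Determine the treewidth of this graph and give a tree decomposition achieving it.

The largest bag has 2 vertices, giving width 1; this decomposition certifies tw(G) ≤ 1. Any graph with an edge has treewidth ≥ 1, and G has the edge 3–0. Hence tw(G) = 1 exactly.

Treewidth 1.
One optimal decomposition is:
Bags: B1 = {0, 3}  B2 = {2, 3}  B3 = {1, 3}
Tree: B1–B2, B2–B3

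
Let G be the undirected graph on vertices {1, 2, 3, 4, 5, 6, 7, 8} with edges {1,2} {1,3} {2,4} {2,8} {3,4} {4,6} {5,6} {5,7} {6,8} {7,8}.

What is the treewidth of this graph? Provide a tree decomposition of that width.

Treewidth 2.
One such decomposition:
Bags: B1 = {5, 7, 8}  B2 = {5, 6, 8}  B3 = {2, 6, 8}  B4 = {2, 4, 6}  B5 = {1, 2, 4}  B6 = {1, 3, 4}
Tree: B1–B2, B2–B3, B3–B4, B4–B5, B5–B6

The largest bag has 3 vertices, giving width 2; this decomposition certifies tw(G) ≤ 2. For the lower bound, G contains the cycle 7–5–6–8–7, so G is not a forest; only forests have treewidth ≤ 1, hence tw(G) ≥ 2. Combining the bounds, tw(G) = 2.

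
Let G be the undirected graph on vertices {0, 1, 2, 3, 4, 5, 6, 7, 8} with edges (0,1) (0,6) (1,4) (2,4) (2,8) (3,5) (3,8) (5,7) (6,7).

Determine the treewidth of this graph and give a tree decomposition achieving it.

Treewidth 2.
Bags: B1 = {1, 2, 4}  B2 = {0, 1, 2}  B3 = {0, 2, 6}  B4 = {2, 6, 7}  B5 = {2, 5, 7}  B6 = {2, 3, 5}  B7 = {2, 3, 8}
Tree: B1–B2, B2–B3, B3–B4, B4–B5, B5–B6, B6–B7

The largest bag has 3 vertices, giving width 2; this decomposition certifies tw(G) ≤ 2. For the lower bound, G contains the cycle 2–4–1–0–6–7–5–3–8–2, so G is not a forest; only forests have treewidth ≤ 1, hence tw(G) ≥ 2. Combining the bounds, tw(G) = 2.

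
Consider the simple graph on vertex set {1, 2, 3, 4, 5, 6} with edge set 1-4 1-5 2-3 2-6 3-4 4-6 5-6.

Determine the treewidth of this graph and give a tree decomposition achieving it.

Treewidth 2.
Bags: B1 = {1, 5, 6}  B2 = {1, 4, 6}  B3 = {2, 4, 6}  B4 = {2, 3, 4}
Tree: B1–B2, B2–B3, B3–B4

Every bag has size at most 3, so the width is 3 − 1 = 2 and tw(G) ≤ 2. For the lower bound, G contains the cycle 5–1–4–6–5, so G is not a forest; only forests have treewidth ≤ 1, hence tw(G) ≥ 2. Hence tw(G) = 2 exactly.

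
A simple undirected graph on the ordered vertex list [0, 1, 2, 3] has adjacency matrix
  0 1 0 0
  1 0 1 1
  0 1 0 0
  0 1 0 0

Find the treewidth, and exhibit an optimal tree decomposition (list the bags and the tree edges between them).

Each bag holds 2 vertices, so the decomposition has width 1, which upper-bounds the treewidth. G has an edge, so its treewidth is at least 1. Therefore the treewidth is 1.

Treewidth 1.
Bags: B1 = {1, 3}  B2 = {0, 1}  B3 = {1, 2}
Tree: B1–B2, B2–B3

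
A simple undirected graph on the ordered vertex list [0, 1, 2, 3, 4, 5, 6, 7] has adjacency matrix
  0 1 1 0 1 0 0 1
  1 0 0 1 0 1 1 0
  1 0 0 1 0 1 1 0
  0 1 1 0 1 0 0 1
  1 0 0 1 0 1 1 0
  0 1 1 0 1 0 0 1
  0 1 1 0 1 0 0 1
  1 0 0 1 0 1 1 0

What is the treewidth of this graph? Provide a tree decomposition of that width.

Treewidth 4.
Bags: B1 = {0, 2, 3, 5, 6}  B2 = {0, 3, 4, 5, 6}  B3 = {0, 1, 3, 5, 6}  B4 = {0, 3, 5, 6, 7}
Tree: B1–B2, B2–B3, B3–B4

Each bag holds 5 vertices, so the decomposition has width 4, which upper-bounds the treewidth. For the lower bound: the 5 vertex sets {2,5}, {3,4}, {0,1}, {6}, {7} are disjoint, each induces a connected subgraph, and every pair is joined by at least one edge of G. Contracting each set to a single vertex therefore yields K_{5} as a minor, and since treewidth is minor-monotone, tw(G) ≥ tw(K_{5}) = 4. Combining the bounds, tw(G) = 4.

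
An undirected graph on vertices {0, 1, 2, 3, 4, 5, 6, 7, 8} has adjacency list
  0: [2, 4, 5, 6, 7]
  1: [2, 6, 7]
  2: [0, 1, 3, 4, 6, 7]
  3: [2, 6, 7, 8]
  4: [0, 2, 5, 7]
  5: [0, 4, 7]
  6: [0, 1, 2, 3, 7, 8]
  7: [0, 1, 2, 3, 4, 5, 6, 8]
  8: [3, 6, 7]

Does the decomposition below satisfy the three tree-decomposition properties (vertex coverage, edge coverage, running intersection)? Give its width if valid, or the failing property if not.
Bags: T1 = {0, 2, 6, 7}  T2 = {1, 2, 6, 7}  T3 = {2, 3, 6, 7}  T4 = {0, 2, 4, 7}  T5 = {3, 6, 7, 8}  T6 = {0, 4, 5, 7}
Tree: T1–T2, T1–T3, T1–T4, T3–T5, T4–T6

Yes; width 3.

Checking the three conditions: (i) the bags cover all of {0, 1, 2, 3, 4, 5, 6, 7, 8}; (ii) for each edge, some bag contains both endpoints; (iii) the bags containing any fixed vertex form a subtree. All hold, so the decomposition is valid with width 4 − 1 = 3.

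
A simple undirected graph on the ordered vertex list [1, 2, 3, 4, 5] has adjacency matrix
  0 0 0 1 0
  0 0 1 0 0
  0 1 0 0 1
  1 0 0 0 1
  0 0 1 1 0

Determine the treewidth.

A width-1 tree decomposition is:
Bags: B1 = {1, 4}  B2 = {4, 5}  B3 = {3, 5}  B4 = {2, 3}
Tree: B1–B2, B2–B3, B3–B4
Each bag holds 2 vertices, so the decomposition has width 1, which upper-bounds the treewidth. Since G has at least one edge (e.g. 1–4), it is not an edgeless graph, so tw(G) ≥ 1. Hence tw(G) = 1 exactly.

1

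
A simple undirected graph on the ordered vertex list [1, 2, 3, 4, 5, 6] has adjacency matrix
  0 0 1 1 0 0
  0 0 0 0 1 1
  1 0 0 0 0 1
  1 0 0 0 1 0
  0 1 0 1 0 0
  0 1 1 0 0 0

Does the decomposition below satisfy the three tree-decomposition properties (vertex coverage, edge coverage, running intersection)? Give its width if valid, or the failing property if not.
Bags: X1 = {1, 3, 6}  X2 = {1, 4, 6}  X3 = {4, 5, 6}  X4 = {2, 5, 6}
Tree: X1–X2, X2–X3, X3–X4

Yes; width 2.

Checking the three conditions: (i) the bags cover all of {1, 2, 3, 4, 5, 6}; (ii) for each edge, some bag contains both endpoints; (iii) the bags containing any fixed vertex form a subtree. All hold, so the decomposition is valid with width 3 − 1 = 2.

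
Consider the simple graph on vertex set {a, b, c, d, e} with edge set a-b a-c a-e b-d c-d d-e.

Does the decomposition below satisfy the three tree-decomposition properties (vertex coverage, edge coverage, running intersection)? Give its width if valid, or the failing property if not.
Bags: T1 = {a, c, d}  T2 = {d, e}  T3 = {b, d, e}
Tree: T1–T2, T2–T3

A tree decomposition must satisfy three properties: every vertex lies in some bag; for every edge, both endpoints lie together in some bag; and for every vertex, the bags containing it form a connected subtree. Here edge (a,e) lies in no bag, so the decomposition is invalid.

No — edge (a,e) lies in no bag.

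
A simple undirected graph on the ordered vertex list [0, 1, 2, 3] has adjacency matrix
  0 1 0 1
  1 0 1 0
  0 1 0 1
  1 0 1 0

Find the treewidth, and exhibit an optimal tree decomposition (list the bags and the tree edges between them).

The largest bag has 3 vertices, giving width 2; this decomposition certifies tw(G) ≤ 2. For the lower bound, G contains the cycle 1–0–3–2–1, so G is not a forest; only forests have treewidth ≤ 1, hence tw(G) ≥ 2. Therefore the treewidth is 2.

Treewidth 2.
One optimal decomposition is:
Bags: B1 = {0, 1, 3}  B2 = {1, 2, 3}
Tree: B1–B2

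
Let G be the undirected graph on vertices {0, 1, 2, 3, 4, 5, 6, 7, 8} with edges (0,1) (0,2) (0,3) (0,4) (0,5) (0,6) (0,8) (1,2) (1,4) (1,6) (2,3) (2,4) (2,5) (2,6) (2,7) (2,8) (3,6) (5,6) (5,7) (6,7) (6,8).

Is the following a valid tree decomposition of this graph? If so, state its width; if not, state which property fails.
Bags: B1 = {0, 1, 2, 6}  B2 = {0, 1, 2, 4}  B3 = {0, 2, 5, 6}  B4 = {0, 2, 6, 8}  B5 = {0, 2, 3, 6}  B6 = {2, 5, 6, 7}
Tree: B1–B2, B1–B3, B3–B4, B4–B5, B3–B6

Yes; width 3.

Every vertex of G appears in some bag (union = {0, 1, 2, 3, 4, 5, 6, 7, 8}); every edge is covered by a bag; and for each vertex v the set of bags containing v is connected in the bag tree. The decomposition is therefore valid. The largest bag has 4 vertices, so the width is 3.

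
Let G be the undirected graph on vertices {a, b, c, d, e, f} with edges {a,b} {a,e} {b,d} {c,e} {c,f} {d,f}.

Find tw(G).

2

A width-2 tree decomposition is:
Bags: B1 = {b, d, f}  B2 = {a, b, f}  B3 = {a, e, f}  B4 = {c, e, f}
Tree: B1–B2, B2–B3, B3–B4
Each bag holds 3 vertices, so the decomposition has width 2, which upper-bounds the treewidth. The edges f–d–b–a–e–c–f form a cycle, so G is not a tree and its treewidth is at least 2. Combining the bounds, tw(G) = 2.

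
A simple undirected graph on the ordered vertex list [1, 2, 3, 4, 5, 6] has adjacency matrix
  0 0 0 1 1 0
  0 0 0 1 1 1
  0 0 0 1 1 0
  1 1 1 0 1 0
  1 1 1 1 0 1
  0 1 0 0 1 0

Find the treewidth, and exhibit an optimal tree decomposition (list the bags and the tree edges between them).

Treewidth 2.
One optimal decomposition is:
Bags: B1 = {2, 4, 5}  B2 = {1, 4, 5}  B3 = {3, 4, 5}  B4 = {2, 5, 6}
Tree: B1–B2, B2–B3, B1–B4

Each bag holds 3 vertices, so the decomposition has width 2, which upper-bounds the treewidth. For the lower bound, the 3 vertices {1, 4, 5} are pairwise adjacent, and any tree decomposition puts a clique entirely inside one bag — forcing width ≥ 2. Hence tw(G) = 2 exactly.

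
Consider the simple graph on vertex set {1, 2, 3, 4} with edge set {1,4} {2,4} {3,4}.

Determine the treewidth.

1

A width-1 tree decomposition is:
Bags: B1 = {1, 4}  B2 = {3, 4}  B3 = {2, 4}
Tree: B1–B2, B1–B3
The largest bag has 2 vertices, giving width 1; this decomposition certifies tw(G) ≤ 1. Since G has at least one edge (e.g. 1–4), it is not an edgeless graph, so tw(G) ≥ 1. The upper and lower bounds meet at 1, so that is the treewidth.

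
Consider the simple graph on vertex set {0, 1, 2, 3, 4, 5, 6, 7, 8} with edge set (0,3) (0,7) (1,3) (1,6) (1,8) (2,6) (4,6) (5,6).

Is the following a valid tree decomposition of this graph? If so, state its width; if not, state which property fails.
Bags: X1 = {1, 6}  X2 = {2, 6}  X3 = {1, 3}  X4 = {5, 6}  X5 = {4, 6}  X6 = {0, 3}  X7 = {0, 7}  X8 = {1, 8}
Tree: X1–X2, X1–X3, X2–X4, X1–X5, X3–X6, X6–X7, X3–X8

Vertex coverage: the bags together contain {0, 1, 2, 3, 4, 5, 6, 7, 8}, the full vertex set. Edge coverage: each edge of G has both endpoints in at least one bag. Running intersection: for every vertex, the bags containing it form a connected subtree. All three properties hold, so this is a valid tree decomposition of width max|bag| − 1 = 1, and hence tw(G) ≤ 1.

Yes; width 1.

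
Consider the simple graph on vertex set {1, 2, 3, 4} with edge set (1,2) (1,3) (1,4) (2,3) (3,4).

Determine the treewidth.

2

A width-2 tree decomposition is:
Bags: B1 = {1, 3, 4}  B2 = {1, 2, 3}
Tree: B1–B2
Every bag has size at most 3, so the width is 3 − 1 = 2 and tw(G) ≤ 2. On the other hand G contains the 3-clique {1, 2, 3}. A clique must lie in a single bag of any decomposition, so no decomposition can have width below 2. Combining the bounds, tw(G) = 2.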